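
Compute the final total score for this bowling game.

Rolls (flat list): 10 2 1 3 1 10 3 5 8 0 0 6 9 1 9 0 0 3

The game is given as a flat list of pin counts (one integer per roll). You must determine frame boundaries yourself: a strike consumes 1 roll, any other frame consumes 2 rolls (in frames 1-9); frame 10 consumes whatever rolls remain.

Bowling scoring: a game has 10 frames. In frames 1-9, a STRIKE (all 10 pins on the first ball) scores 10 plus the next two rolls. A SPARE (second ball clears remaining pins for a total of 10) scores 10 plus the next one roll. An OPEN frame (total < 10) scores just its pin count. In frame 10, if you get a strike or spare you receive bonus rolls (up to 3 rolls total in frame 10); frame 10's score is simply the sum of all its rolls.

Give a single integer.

Answer: 91

Derivation:
Frame 1: STRIKE. 10 + next two rolls (2+1) = 13. Cumulative: 13
Frame 2: OPEN (2+1=3). Cumulative: 16
Frame 3: OPEN (3+1=4). Cumulative: 20
Frame 4: STRIKE. 10 + next two rolls (3+5) = 18. Cumulative: 38
Frame 5: OPEN (3+5=8). Cumulative: 46
Frame 6: OPEN (8+0=8). Cumulative: 54
Frame 7: OPEN (0+6=6). Cumulative: 60
Frame 8: SPARE (9+1=10). 10 + next roll (9) = 19. Cumulative: 79
Frame 9: OPEN (9+0=9). Cumulative: 88
Frame 10: OPEN. Sum of all frame-10 rolls (0+3) = 3. Cumulative: 91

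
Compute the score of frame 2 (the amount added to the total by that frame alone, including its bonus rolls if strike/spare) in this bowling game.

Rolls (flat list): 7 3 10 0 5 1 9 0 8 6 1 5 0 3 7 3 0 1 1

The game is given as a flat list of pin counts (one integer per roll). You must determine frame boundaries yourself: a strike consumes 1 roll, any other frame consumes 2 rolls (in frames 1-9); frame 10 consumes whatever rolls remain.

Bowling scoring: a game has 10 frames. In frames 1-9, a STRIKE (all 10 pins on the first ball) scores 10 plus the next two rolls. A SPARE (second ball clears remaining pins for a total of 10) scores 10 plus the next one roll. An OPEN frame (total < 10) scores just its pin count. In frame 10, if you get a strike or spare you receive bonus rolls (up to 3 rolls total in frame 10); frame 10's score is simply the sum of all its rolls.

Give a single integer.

Frame 1: SPARE (7+3=10). 10 + next roll (10) = 20. Cumulative: 20
Frame 2: STRIKE. 10 + next two rolls (0+5) = 15. Cumulative: 35
Frame 3: OPEN (0+5=5). Cumulative: 40
Frame 4: SPARE (1+9=10). 10 + next roll (0) = 10. Cumulative: 50

Answer: 15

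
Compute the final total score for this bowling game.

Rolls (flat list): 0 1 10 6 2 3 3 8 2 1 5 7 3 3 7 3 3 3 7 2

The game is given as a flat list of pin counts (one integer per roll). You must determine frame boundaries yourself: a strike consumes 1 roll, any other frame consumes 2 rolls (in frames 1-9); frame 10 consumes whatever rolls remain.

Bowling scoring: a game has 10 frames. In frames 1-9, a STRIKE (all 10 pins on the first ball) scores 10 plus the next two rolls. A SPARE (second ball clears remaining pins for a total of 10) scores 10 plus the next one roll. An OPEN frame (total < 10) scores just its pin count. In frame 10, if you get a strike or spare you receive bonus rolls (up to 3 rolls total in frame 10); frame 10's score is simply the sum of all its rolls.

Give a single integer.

Frame 1: OPEN (0+1=1). Cumulative: 1
Frame 2: STRIKE. 10 + next two rolls (6+2) = 18. Cumulative: 19
Frame 3: OPEN (6+2=8). Cumulative: 27
Frame 4: OPEN (3+3=6). Cumulative: 33
Frame 5: SPARE (8+2=10). 10 + next roll (1) = 11. Cumulative: 44
Frame 6: OPEN (1+5=6). Cumulative: 50
Frame 7: SPARE (7+3=10). 10 + next roll (3) = 13. Cumulative: 63
Frame 8: SPARE (3+7=10). 10 + next roll (3) = 13. Cumulative: 76
Frame 9: OPEN (3+3=6). Cumulative: 82
Frame 10: SPARE. Sum of all frame-10 rolls (3+7+2) = 12. Cumulative: 94

Answer: 94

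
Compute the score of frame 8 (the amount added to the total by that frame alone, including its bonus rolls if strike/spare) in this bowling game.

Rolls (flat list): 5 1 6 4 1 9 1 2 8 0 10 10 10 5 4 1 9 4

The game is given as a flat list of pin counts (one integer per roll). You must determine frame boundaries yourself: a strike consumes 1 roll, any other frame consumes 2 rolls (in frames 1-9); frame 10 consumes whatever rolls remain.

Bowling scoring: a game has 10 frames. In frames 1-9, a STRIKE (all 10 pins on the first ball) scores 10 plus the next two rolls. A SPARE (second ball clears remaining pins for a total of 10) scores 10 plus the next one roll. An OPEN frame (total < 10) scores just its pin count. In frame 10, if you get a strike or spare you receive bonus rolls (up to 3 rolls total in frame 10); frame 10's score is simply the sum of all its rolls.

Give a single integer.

Answer: 19

Derivation:
Frame 1: OPEN (5+1=6). Cumulative: 6
Frame 2: SPARE (6+4=10). 10 + next roll (1) = 11. Cumulative: 17
Frame 3: SPARE (1+9=10). 10 + next roll (1) = 11. Cumulative: 28
Frame 4: OPEN (1+2=3). Cumulative: 31
Frame 5: OPEN (8+0=8). Cumulative: 39
Frame 6: STRIKE. 10 + next two rolls (10+10) = 30. Cumulative: 69
Frame 7: STRIKE. 10 + next two rolls (10+5) = 25. Cumulative: 94
Frame 8: STRIKE. 10 + next two rolls (5+4) = 19. Cumulative: 113
Frame 9: OPEN (5+4=9). Cumulative: 122
Frame 10: SPARE. Sum of all frame-10 rolls (1+9+4) = 14. Cumulative: 136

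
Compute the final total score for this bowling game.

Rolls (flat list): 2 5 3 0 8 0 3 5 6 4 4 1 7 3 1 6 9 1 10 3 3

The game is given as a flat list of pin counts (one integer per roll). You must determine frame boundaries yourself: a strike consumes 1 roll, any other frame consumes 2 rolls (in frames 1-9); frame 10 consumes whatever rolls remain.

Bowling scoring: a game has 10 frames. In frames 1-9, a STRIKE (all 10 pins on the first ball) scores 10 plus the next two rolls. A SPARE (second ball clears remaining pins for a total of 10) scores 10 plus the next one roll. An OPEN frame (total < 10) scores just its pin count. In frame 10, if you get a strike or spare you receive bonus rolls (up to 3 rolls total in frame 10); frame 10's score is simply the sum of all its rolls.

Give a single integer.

Frame 1: OPEN (2+5=7). Cumulative: 7
Frame 2: OPEN (3+0=3). Cumulative: 10
Frame 3: OPEN (8+0=8). Cumulative: 18
Frame 4: OPEN (3+5=8). Cumulative: 26
Frame 5: SPARE (6+4=10). 10 + next roll (4) = 14. Cumulative: 40
Frame 6: OPEN (4+1=5). Cumulative: 45
Frame 7: SPARE (7+3=10). 10 + next roll (1) = 11. Cumulative: 56
Frame 8: OPEN (1+6=7). Cumulative: 63
Frame 9: SPARE (9+1=10). 10 + next roll (10) = 20. Cumulative: 83
Frame 10: STRIKE. Sum of all frame-10 rolls (10+3+3) = 16. Cumulative: 99

Answer: 99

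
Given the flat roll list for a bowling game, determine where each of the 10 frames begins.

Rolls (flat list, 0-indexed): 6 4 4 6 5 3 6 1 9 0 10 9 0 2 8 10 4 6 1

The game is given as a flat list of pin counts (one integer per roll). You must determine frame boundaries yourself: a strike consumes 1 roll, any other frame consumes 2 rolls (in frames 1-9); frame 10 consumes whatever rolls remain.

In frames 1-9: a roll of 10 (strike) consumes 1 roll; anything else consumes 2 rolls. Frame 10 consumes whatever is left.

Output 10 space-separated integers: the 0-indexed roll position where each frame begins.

Answer: 0 2 4 6 8 10 11 13 15 16

Derivation:
Frame 1 starts at roll index 0: rolls=6,4 (sum=10), consumes 2 rolls
Frame 2 starts at roll index 2: rolls=4,6 (sum=10), consumes 2 rolls
Frame 3 starts at roll index 4: rolls=5,3 (sum=8), consumes 2 rolls
Frame 4 starts at roll index 6: rolls=6,1 (sum=7), consumes 2 rolls
Frame 5 starts at roll index 8: rolls=9,0 (sum=9), consumes 2 rolls
Frame 6 starts at roll index 10: roll=10 (strike), consumes 1 roll
Frame 7 starts at roll index 11: rolls=9,0 (sum=9), consumes 2 rolls
Frame 8 starts at roll index 13: rolls=2,8 (sum=10), consumes 2 rolls
Frame 9 starts at roll index 15: roll=10 (strike), consumes 1 roll
Frame 10 starts at roll index 16: 3 remaining rolls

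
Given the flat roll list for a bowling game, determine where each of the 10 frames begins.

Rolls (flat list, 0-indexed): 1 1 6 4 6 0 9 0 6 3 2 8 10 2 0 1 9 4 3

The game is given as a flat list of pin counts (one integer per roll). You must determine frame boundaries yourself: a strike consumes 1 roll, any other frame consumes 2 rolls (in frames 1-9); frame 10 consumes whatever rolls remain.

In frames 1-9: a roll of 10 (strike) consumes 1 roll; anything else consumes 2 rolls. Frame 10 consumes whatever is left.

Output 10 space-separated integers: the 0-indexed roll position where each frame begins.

Answer: 0 2 4 6 8 10 12 13 15 17

Derivation:
Frame 1 starts at roll index 0: rolls=1,1 (sum=2), consumes 2 rolls
Frame 2 starts at roll index 2: rolls=6,4 (sum=10), consumes 2 rolls
Frame 3 starts at roll index 4: rolls=6,0 (sum=6), consumes 2 rolls
Frame 4 starts at roll index 6: rolls=9,0 (sum=9), consumes 2 rolls
Frame 5 starts at roll index 8: rolls=6,3 (sum=9), consumes 2 rolls
Frame 6 starts at roll index 10: rolls=2,8 (sum=10), consumes 2 rolls
Frame 7 starts at roll index 12: roll=10 (strike), consumes 1 roll
Frame 8 starts at roll index 13: rolls=2,0 (sum=2), consumes 2 rolls
Frame 9 starts at roll index 15: rolls=1,9 (sum=10), consumes 2 rolls
Frame 10 starts at roll index 17: 2 remaining rolls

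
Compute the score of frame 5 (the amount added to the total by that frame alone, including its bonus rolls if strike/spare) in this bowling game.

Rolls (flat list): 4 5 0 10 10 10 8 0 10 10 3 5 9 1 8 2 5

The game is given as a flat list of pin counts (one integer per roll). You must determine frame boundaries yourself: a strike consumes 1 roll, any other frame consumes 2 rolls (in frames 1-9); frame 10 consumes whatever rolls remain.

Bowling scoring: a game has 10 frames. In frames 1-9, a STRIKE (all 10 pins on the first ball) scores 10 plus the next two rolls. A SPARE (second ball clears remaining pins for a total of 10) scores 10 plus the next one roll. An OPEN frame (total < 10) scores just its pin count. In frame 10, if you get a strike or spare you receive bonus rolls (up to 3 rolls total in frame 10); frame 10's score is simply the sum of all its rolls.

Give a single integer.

Answer: 8

Derivation:
Frame 1: OPEN (4+5=9). Cumulative: 9
Frame 2: SPARE (0+10=10). 10 + next roll (10) = 20. Cumulative: 29
Frame 3: STRIKE. 10 + next two rolls (10+8) = 28. Cumulative: 57
Frame 4: STRIKE. 10 + next two rolls (8+0) = 18. Cumulative: 75
Frame 5: OPEN (8+0=8). Cumulative: 83
Frame 6: STRIKE. 10 + next two rolls (10+3) = 23. Cumulative: 106
Frame 7: STRIKE. 10 + next two rolls (3+5) = 18. Cumulative: 124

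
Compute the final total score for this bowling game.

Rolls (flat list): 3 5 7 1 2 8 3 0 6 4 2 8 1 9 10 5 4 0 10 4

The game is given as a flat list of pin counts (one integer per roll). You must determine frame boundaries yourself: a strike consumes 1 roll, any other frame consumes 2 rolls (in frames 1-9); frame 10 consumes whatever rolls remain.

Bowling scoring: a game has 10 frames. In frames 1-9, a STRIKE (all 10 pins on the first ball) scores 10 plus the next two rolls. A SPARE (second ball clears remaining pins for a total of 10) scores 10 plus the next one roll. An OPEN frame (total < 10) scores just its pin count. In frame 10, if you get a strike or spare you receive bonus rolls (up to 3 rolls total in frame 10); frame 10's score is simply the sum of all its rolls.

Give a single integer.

Frame 1: OPEN (3+5=8). Cumulative: 8
Frame 2: OPEN (7+1=8). Cumulative: 16
Frame 3: SPARE (2+8=10). 10 + next roll (3) = 13. Cumulative: 29
Frame 4: OPEN (3+0=3). Cumulative: 32
Frame 5: SPARE (6+4=10). 10 + next roll (2) = 12. Cumulative: 44
Frame 6: SPARE (2+8=10). 10 + next roll (1) = 11. Cumulative: 55
Frame 7: SPARE (1+9=10). 10 + next roll (10) = 20. Cumulative: 75
Frame 8: STRIKE. 10 + next two rolls (5+4) = 19. Cumulative: 94
Frame 9: OPEN (5+4=9). Cumulative: 103
Frame 10: SPARE. Sum of all frame-10 rolls (0+10+4) = 14. Cumulative: 117

Answer: 117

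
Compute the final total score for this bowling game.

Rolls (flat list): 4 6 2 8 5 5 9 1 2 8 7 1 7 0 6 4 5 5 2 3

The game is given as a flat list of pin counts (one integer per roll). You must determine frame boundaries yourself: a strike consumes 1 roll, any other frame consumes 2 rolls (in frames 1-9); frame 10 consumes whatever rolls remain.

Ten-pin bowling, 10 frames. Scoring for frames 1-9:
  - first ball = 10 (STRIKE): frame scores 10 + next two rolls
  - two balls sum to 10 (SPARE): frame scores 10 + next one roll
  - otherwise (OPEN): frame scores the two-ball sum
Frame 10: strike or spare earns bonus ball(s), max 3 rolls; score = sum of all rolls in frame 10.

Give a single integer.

Frame 1: SPARE (4+6=10). 10 + next roll (2) = 12. Cumulative: 12
Frame 2: SPARE (2+8=10). 10 + next roll (5) = 15. Cumulative: 27
Frame 3: SPARE (5+5=10). 10 + next roll (9) = 19. Cumulative: 46
Frame 4: SPARE (9+1=10). 10 + next roll (2) = 12. Cumulative: 58
Frame 5: SPARE (2+8=10). 10 + next roll (7) = 17. Cumulative: 75
Frame 6: OPEN (7+1=8). Cumulative: 83
Frame 7: OPEN (7+0=7). Cumulative: 90
Frame 8: SPARE (6+4=10). 10 + next roll (5) = 15. Cumulative: 105
Frame 9: SPARE (5+5=10). 10 + next roll (2) = 12. Cumulative: 117
Frame 10: OPEN. Sum of all frame-10 rolls (2+3) = 5. Cumulative: 122

Answer: 122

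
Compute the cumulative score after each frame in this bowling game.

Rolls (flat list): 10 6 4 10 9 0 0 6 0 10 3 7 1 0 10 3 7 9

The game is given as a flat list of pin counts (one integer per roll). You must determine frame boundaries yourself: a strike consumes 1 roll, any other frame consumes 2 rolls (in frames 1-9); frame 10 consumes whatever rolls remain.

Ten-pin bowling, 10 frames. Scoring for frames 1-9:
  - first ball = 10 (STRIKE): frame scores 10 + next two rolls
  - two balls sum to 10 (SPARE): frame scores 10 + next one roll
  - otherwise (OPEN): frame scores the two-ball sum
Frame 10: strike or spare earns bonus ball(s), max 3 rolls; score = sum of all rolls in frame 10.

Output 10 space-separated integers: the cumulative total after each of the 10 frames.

Answer: 20 40 59 68 74 87 98 99 119 138

Derivation:
Frame 1: STRIKE. 10 + next two rolls (6+4) = 20. Cumulative: 20
Frame 2: SPARE (6+4=10). 10 + next roll (10) = 20. Cumulative: 40
Frame 3: STRIKE. 10 + next two rolls (9+0) = 19. Cumulative: 59
Frame 4: OPEN (9+0=9). Cumulative: 68
Frame 5: OPEN (0+6=6). Cumulative: 74
Frame 6: SPARE (0+10=10). 10 + next roll (3) = 13. Cumulative: 87
Frame 7: SPARE (3+7=10). 10 + next roll (1) = 11. Cumulative: 98
Frame 8: OPEN (1+0=1). Cumulative: 99
Frame 9: STRIKE. 10 + next two rolls (3+7) = 20. Cumulative: 119
Frame 10: SPARE. Sum of all frame-10 rolls (3+7+9) = 19. Cumulative: 138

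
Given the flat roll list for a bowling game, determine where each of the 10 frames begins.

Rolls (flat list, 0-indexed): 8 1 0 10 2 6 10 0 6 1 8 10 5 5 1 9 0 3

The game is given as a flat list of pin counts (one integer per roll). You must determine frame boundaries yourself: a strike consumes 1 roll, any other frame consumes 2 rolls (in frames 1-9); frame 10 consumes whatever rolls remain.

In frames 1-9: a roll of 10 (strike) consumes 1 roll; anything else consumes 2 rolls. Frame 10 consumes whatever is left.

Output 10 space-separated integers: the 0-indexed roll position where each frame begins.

Answer: 0 2 4 6 7 9 11 12 14 16

Derivation:
Frame 1 starts at roll index 0: rolls=8,1 (sum=9), consumes 2 rolls
Frame 2 starts at roll index 2: rolls=0,10 (sum=10), consumes 2 rolls
Frame 3 starts at roll index 4: rolls=2,6 (sum=8), consumes 2 rolls
Frame 4 starts at roll index 6: roll=10 (strike), consumes 1 roll
Frame 5 starts at roll index 7: rolls=0,6 (sum=6), consumes 2 rolls
Frame 6 starts at roll index 9: rolls=1,8 (sum=9), consumes 2 rolls
Frame 7 starts at roll index 11: roll=10 (strike), consumes 1 roll
Frame 8 starts at roll index 12: rolls=5,5 (sum=10), consumes 2 rolls
Frame 9 starts at roll index 14: rolls=1,9 (sum=10), consumes 2 rolls
Frame 10 starts at roll index 16: 2 remaining rolls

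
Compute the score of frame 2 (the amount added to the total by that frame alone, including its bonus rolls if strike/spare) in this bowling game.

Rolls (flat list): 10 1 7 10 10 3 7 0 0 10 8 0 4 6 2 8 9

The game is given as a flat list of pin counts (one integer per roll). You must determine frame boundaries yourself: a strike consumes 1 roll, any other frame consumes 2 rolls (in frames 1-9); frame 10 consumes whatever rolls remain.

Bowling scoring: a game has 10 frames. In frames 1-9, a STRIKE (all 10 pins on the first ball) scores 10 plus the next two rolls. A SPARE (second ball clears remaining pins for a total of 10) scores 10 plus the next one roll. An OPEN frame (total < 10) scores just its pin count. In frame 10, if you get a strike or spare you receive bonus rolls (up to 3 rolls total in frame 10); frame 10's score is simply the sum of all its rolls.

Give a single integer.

Answer: 8

Derivation:
Frame 1: STRIKE. 10 + next two rolls (1+7) = 18. Cumulative: 18
Frame 2: OPEN (1+7=8). Cumulative: 26
Frame 3: STRIKE. 10 + next two rolls (10+3) = 23. Cumulative: 49
Frame 4: STRIKE. 10 + next two rolls (3+7) = 20. Cumulative: 69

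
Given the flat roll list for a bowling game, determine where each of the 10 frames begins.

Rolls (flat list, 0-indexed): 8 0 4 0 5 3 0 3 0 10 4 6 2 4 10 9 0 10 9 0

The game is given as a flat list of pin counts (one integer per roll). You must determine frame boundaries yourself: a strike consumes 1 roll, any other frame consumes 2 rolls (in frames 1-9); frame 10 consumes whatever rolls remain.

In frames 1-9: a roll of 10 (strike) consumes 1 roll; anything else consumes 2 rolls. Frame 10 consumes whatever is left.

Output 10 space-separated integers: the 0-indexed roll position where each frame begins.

Frame 1 starts at roll index 0: rolls=8,0 (sum=8), consumes 2 rolls
Frame 2 starts at roll index 2: rolls=4,0 (sum=4), consumes 2 rolls
Frame 3 starts at roll index 4: rolls=5,3 (sum=8), consumes 2 rolls
Frame 4 starts at roll index 6: rolls=0,3 (sum=3), consumes 2 rolls
Frame 5 starts at roll index 8: rolls=0,10 (sum=10), consumes 2 rolls
Frame 6 starts at roll index 10: rolls=4,6 (sum=10), consumes 2 rolls
Frame 7 starts at roll index 12: rolls=2,4 (sum=6), consumes 2 rolls
Frame 8 starts at roll index 14: roll=10 (strike), consumes 1 roll
Frame 9 starts at roll index 15: rolls=9,0 (sum=9), consumes 2 rolls
Frame 10 starts at roll index 17: 3 remaining rolls

Answer: 0 2 4 6 8 10 12 14 15 17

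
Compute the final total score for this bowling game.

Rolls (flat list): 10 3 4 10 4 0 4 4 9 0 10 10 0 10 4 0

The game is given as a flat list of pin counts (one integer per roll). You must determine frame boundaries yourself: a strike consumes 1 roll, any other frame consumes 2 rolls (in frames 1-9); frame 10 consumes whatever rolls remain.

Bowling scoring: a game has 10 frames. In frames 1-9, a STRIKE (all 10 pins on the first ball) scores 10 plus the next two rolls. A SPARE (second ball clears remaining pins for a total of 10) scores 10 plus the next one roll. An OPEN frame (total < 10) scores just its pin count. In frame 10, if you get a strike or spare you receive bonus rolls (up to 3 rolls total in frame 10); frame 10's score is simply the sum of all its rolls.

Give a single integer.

Answer: 117

Derivation:
Frame 1: STRIKE. 10 + next two rolls (3+4) = 17. Cumulative: 17
Frame 2: OPEN (3+4=7). Cumulative: 24
Frame 3: STRIKE. 10 + next two rolls (4+0) = 14. Cumulative: 38
Frame 4: OPEN (4+0=4). Cumulative: 42
Frame 5: OPEN (4+4=8). Cumulative: 50
Frame 6: OPEN (9+0=9). Cumulative: 59
Frame 7: STRIKE. 10 + next two rolls (10+0) = 20. Cumulative: 79
Frame 8: STRIKE. 10 + next two rolls (0+10) = 20. Cumulative: 99
Frame 9: SPARE (0+10=10). 10 + next roll (4) = 14. Cumulative: 113
Frame 10: OPEN. Sum of all frame-10 rolls (4+0) = 4. Cumulative: 117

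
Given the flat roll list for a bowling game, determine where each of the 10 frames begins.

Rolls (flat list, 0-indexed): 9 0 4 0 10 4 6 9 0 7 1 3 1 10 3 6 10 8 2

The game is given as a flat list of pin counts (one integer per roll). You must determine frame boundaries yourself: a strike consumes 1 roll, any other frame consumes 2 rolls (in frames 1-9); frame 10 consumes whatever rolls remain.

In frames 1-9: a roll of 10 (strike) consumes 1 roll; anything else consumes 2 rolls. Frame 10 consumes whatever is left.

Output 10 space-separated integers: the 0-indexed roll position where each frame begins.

Answer: 0 2 4 5 7 9 11 13 14 16

Derivation:
Frame 1 starts at roll index 0: rolls=9,0 (sum=9), consumes 2 rolls
Frame 2 starts at roll index 2: rolls=4,0 (sum=4), consumes 2 rolls
Frame 3 starts at roll index 4: roll=10 (strike), consumes 1 roll
Frame 4 starts at roll index 5: rolls=4,6 (sum=10), consumes 2 rolls
Frame 5 starts at roll index 7: rolls=9,0 (sum=9), consumes 2 rolls
Frame 6 starts at roll index 9: rolls=7,1 (sum=8), consumes 2 rolls
Frame 7 starts at roll index 11: rolls=3,1 (sum=4), consumes 2 rolls
Frame 8 starts at roll index 13: roll=10 (strike), consumes 1 roll
Frame 9 starts at roll index 14: rolls=3,6 (sum=9), consumes 2 rolls
Frame 10 starts at roll index 16: 3 remaining rolls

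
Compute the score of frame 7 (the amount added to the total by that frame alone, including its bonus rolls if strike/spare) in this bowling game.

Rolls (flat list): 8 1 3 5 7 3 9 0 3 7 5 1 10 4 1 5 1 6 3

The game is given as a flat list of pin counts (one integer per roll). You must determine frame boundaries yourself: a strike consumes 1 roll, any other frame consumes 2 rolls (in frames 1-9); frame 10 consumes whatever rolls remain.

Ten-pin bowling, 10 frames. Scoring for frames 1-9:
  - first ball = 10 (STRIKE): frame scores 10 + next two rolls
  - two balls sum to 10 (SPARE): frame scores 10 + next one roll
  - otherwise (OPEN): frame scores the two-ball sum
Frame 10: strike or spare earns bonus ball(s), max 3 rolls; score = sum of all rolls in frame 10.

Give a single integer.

Answer: 15

Derivation:
Frame 1: OPEN (8+1=9). Cumulative: 9
Frame 2: OPEN (3+5=8). Cumulative: 17
Frame 3: SPARE (7+3=10). 10 + next roll (9) = 19. Cumulative: 36
Frame 4: OPEN (9+0=9). Cumulative: 45
Frame 5: SPARE (3+7=10). 10 + next roll (5) = 15. Cumulative: 60
Frame 6: OPEN (5+1=6). Cumulative: 66
Frame 7: STRIKE. 10 + next two rolls (4+1) = 15. Cumulative: 81
Frame 8: OPEN (4+1=5). Cumulative: 86
Frame 9: OPEN (5+1=6). Cumulative: 92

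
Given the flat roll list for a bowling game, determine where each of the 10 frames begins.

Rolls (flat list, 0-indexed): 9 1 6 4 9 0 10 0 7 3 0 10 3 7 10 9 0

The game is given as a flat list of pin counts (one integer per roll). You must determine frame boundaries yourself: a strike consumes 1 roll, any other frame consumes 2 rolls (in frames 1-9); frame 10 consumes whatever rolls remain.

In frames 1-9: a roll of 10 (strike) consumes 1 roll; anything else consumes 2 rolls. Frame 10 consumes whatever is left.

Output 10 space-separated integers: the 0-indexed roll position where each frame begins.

Answer: 0 2 4 6 7 9 11 12 14 15

Derivation:
Frame 1 starts at roll index 0: rolls=9,1 (sum=10), consumes 2 rolls
Frame 2 starts at roll index 2: rolls=6,4 (sum=10), consumes 2 rolls
Frame 3 starts at roll index 4: rolls=9,0 (sum=9), consumes 2 rolls
Frame 4 starts at roll index 6: roll=10 (strike), consumes 1 roll
Frame 5 starts at roll index 7: rolls=0,7 (sum=7), consumes 2 rolls
Frame 6 starts at roll index 9: rolls=3,0 (sum=3), consumes 2 rolls
Frame 7 starts at roll index 11: roll=10 (strike), consumes 1 roll
Frame 8 starts at roll index 12: rolls=3,7 (sum=10), consumes 2 rolls
Frame 9 starts at roll index 14: roll=10 (strike), consumes 1 roll
Frame 10 starts at roll index 15: 2 remaining rolls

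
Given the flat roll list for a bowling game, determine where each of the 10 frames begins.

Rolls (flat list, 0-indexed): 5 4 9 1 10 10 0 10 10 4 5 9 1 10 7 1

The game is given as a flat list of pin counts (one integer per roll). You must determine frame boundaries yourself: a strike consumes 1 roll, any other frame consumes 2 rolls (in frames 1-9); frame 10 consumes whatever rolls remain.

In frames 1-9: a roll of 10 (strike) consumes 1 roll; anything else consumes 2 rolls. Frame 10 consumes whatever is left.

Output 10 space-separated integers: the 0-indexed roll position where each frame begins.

Frame 1 starts at roll index 0: rolls=5,4 (sum=9), consumes 2 rolls
Frame 2 starts at roll index 2: rolls=9,1 (sum=10), consumes 2 rolls
Frame 3 starts at roll index 4: roll=10 (strike), consumes 1 roll
Frame 4 starts at roll index 5: roll=10 (strike), consumes 1 roll
Frame 5 starts at roll index 6: rolls=0,10 (sum=10), consumes 2 rolls
Frame 6 starts at roll index 8: roll=10 (strike), consumes 1 roll
Frame 7 starts at roll index 9: rolls=4,5 (sum=9), consumes 2 rolls
Frame 8 starts at roll index 11: rolls=9,1 (sum=10), consumes 2 rolls
Frame 9 starts at roll index 13: roll=10 (strike), consumes 1 roll
Frame 10 starts at roll index 14: 2 remaining rolls

Answer: 0 2 4 5 6 8 9 11 13 14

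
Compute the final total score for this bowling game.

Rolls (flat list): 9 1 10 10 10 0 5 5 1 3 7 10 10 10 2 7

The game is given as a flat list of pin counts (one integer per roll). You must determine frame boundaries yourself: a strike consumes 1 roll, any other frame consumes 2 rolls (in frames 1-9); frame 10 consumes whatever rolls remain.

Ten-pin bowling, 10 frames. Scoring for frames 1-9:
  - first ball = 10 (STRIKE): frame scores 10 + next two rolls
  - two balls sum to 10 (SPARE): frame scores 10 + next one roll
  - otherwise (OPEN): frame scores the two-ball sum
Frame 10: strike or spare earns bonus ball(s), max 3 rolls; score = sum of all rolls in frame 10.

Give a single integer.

Answer: 187

Derivation:
Frame 1: SPARE (9+1=10). 10 + next roll (10) = 20. Cumulative: 20
Frame 2: STRIKE. 10 + next two rolls (10+10) = 30. Cumulative: 50
Frame 3: STRIKE. 10 + next two rolls (10+0) = 20. Cumulative: 70
Frame 4: STRIKE. 10 + next two rolls (0+5) = 15. Cumulative: 85
Frame 5: OPEN (0+5=5). Cumulative: 90
Frame 6: OPEN (5+1=6). Cumulative: 96
Frame 7: SPARE (3+7=10). 10 + next roll (10) = 20. Cumulative: 116
Frame 8: STRIKE. 10 + next two rolls (10+10) = 30. Cumulative: 146
Frame 9: STRIKE. 10 + next two rolls (10+2) = 22. Cumulative: 168
Frame 10: STRIKE. Sum of all frame-10 rolls (10+2+7) = 19. Cumulative: 187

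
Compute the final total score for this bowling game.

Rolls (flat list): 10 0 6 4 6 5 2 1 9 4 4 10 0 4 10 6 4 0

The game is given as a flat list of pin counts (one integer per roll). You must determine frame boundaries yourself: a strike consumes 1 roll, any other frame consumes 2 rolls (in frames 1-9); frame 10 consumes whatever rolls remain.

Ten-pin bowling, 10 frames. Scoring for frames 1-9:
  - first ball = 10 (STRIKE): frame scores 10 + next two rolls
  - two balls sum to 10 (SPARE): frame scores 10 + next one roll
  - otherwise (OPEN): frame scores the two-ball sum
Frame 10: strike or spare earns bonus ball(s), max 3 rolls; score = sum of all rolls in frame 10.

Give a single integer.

Frame 1: STRIKE. 10 + next two rolls (0+6) = 16. Cumulative: 16
Frame 2: OPEN (0+6=6). Cumulative: 22
Frame 3: SPARE (4+6=10). 10 + next roll (5) = 15. Cumulative: 37
Frame 4: OPEN (5+2=7). Cumulative: 44
Frame 5: SPARE (1+9=10). 10 + next roll (4) = 14. Cumulative: 58
Frame 6: OPEN (4+4=8). Cumulative: 66
Frame 7: STRIKE. 10 + next two rolls (0+4) = 14. Cumulative: 80
Frame 8: OPEN (0+4=4). Cumulative: 84
Frame 9: STRIKE. 10 + next two rolls (6+4) = 20. Cumulative: 104
Frame 10: SPARE. Sum of all frame-10 rolls (6+4+0) = 10. Cumulative: 114

Answer: 114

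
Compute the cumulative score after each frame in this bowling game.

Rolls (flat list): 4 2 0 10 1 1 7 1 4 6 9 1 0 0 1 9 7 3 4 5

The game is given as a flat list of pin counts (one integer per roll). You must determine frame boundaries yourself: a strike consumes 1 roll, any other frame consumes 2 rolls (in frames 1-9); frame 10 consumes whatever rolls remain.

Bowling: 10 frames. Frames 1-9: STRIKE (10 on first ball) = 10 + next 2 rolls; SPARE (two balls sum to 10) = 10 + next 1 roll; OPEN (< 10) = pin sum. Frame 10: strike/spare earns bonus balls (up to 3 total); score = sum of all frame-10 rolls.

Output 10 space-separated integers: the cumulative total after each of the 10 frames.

Answer: 6 17 19 27 46 56 56 73 87 96

Derivation:
Frame 1: OPEN (4+2=6). Cumulative: 6
Frame 2: SPARE (0+10=10). 10 + next roll (1) = 11. Cumulative: 17
Frame 3: OPEN (1+1=2). Cumulative: 19
Frame 4: OPEN (7+1=8). Cumulative: 27
Frame 5: SPARE (4+6=10). 10 + next roll (9) = 19. Cumulative: 46
Frame 6: SPARE (9+1=10). 10 + next roll (0) = 10. Cumulative: 56
Frame 7: OPEN (0+0=0). Cumulative: 56
Frame 8: SPARE (1+9=10). 10 + next roll (7) = 17. Cumulative: 73
Frame 9: SPARE (7+3=10). 10 + next roll (4) = 14. Cumulative: 87
Frame 10: OPEN. Sum of all frame-10 rolls (4+5) = 9. Cumulative: 96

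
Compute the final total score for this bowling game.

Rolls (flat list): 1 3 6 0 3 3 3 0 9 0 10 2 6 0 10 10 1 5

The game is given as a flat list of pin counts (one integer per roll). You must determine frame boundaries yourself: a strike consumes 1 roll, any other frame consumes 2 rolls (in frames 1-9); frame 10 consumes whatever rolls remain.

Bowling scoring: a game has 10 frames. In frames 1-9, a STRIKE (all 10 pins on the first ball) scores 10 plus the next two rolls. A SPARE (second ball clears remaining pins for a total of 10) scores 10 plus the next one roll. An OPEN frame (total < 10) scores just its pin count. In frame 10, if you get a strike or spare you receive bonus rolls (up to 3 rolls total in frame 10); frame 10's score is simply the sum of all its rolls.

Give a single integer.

Frame 1: OPEN (1+3=4). Cumulative: 4
Frame 2: OPEN (6+0=6). Cumulative: 10
Frame 3: OPEN (3+3=6). Cumulative: 16
Frame 4: OPEN (3+0=3). Cumulative: 19
Frame 5: OPEN (9+0=9). Cumulative: 28
Frame 6: STRIKE. 10 + next two rolls (2+6) = 18. Cumulative: 46
Frame 7: OPEN (2+6=8). Cumulative: 54
Frame 8: SPARE (0+10=10). 10 + next roll (10) = 20. Cumulative: 74
Frame 9: STRIKE. 10 + next two rolls (1+5) = 16. Cumulative: 90
Frame 10: OPEN. Sum of all frame-10 rolls (1+5) = 6. Cumulative: 96

Answer: 96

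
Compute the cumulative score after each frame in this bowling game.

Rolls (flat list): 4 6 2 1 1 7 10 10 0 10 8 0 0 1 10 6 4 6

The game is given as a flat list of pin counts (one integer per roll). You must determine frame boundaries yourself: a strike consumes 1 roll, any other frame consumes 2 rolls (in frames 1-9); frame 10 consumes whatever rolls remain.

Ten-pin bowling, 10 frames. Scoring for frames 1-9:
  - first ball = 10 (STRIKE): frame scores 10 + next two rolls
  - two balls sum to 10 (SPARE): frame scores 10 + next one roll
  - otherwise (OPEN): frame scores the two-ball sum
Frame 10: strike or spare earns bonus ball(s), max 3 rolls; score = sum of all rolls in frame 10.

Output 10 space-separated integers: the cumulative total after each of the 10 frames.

Frame 1: SPARE (4+6=10). 10 + next roll (2) = 12. Cumulative: 12
Frame 2: OPEN (2+1=3). Cumulative: 15
Frame 3: OPEN (1+7=8). Cumulative: 23
Frame 4: STRIKE. 10 + next two rolls (10+0) = 20. Cumulative: 43
Frame 5: STRIKE. 10 + next two rolls (0+10) = 20. Cumulative: 63
Frame 6: SPARE (0+10=10). 10 + next roll (8) = 18. Cumulative: 81
Frame 7: OPEN (8+0=8). Cumulative: 89
Frame 8: OPEN (0+1=1). Cumulative: 90
Frame 9: STRIKE. 10 + next two rolls (6+4) = 20. Cumulative: 110
Frame 10: SPARE. Sum of all frame-10 rolls (6+4+6) = 16. Cumulative: 126

Answer: 12 15 23 43 63 81 89 90 110 126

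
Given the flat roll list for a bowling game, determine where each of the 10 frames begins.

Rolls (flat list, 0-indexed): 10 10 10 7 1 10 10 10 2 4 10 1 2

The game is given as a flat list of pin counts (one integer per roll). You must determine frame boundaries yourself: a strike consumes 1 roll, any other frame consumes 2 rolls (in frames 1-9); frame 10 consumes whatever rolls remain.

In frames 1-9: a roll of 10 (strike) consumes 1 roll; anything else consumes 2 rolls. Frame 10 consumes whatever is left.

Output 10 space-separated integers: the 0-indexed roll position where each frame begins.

Frame 1 starts at roll index 0: roll=10 (strike), consumes 1 roll
Frame 2 starts at roll index 1: roll=10 (strike), consumes 1 roll
Frame 3 starts at roll index 2: roll=10 (strike), consumes 1 roll
Frame 4 starts at roll index 3: rolls=7,1 (sum=8), consumes 2 rolls
Frame 5 starts at roll index 5: roll=10 (strike), consumes 1 roll
Frame 6 starts at roll index 6: roll=10 (strike), consumes 1 roll
Frame 7 starts at roll index 7: roll=10 (strike), consumes 1 roll
Frame 8 starts at roll index 8: rolls=2,4 (sum=6), consumes 2 rolls
Frame 9 starts at roll index 10: roll=10 (strike), consumes 1 roll
Frame 10 starts at roll index 11: 2 remaining rolls

Answer: 0 1 2 3 5 6 7 8 10 11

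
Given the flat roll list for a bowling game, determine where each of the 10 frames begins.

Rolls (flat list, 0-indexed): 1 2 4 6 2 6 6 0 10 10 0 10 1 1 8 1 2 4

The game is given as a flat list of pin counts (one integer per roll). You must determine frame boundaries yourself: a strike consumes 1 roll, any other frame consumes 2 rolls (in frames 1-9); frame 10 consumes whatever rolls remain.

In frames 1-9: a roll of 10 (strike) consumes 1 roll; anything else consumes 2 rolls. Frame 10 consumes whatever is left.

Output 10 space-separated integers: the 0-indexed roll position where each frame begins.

Frame 1 starts at roll index 0: rolls=1,2 (sum=3), consumes 2 rolls
Frame 2 starts at roll index 2: rolls=4,6 (sum=10), consumes 2 rolls
Frame 3 starts at roll index 4: rolls=2,6 (sum=8), consumes 2 rolls
Frame 4 starts at roll index 6: rolls=6,0 (sum=6), consumes 2 rolls
Frame 5 starts at roll index 8: roll=10 (strike), consumes 1 roll
Frame 6 starts at roll index 9: roll=10 (strike), consumes 1 roll
Frame 7 starts at roll index 10: rolls=0,10 (sum=10), consumes 2 rolls
Frame 8 starts at roll index 12: rolls=1,1 (sum=2), consumes 2 rolls
Frame 9 starts at roll index 14: rolls=8,1 (sum=9), consumes 2 rolls
Frame 10 starts at roll index 16: 2 remaining rolls

Answer: 0 2 4 6 8 9 10 12 14 16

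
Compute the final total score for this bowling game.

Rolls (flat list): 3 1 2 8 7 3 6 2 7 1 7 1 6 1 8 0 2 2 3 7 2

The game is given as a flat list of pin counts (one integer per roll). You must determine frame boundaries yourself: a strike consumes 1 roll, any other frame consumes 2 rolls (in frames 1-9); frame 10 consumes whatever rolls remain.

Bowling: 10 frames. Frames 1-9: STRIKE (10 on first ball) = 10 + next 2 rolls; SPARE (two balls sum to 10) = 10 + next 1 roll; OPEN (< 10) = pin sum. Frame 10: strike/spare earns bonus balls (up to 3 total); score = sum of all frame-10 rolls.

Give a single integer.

Answer: 92

Derivation:
Frame 1: OPEN (3+1=4). Cumulative: 4
Frame 2: SPARE (2+8=10). 10 + next roll (7) = 17. Cumulative: 21
Frame 3: SPARE (7+3=10). 10 + next roll (6) = 16. Cumulative: 37
Frame 4: OPEN (6+2=8). Cumulative: 45
Frame 5: OPEN (7+1=8). Cumulative: 53
Frame 6: OPEN (7+1=8). Cumulative: 61
Frame 7: OPEN (6+1=7). Cumulative: 68
Frame 8: OPEN (8+0=8). Cumulative: 76
Frame 9: OPEN (2+2=4). Cumulative: 80
Frame 10: SPARE. Sum of all frame-10 rolls (3+7+2) = 12. Cumulative: 92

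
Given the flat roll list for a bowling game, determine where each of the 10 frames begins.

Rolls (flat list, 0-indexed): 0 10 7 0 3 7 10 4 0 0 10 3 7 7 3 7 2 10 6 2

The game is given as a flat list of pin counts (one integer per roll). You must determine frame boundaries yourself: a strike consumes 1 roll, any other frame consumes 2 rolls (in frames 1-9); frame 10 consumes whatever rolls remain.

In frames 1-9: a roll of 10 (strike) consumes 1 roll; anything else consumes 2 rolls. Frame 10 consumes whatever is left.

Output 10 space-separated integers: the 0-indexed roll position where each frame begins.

Frame 1 starts at roll index 0: rolls=0,10 (sum=10), consumes 2 rolls
Frame 2 starts at roll index 2: rolls=7,0 (sum=7), consumes 2 rolls
Frame 3 starts at roll index 4: rolls=3,7 (sum=10), consumes 2 rolls
Frame 4 starts at roll index 6: roll=10 (strike), consumes 1 roll
Frame 5 starts at roll index 7: rolls=4,0 (sum=4), consumes 2 rolls
Frame 6 starts at roll index 9: rolls=0,10 (sum=10), consumes 2 rolls
Frame 7 starts at roll index 11: rolls=3,7 (sum=10), consumes 2 rolls
Frame 8 starts at roll index 13: rolls=7,3 (sum=10), consumes 2 rolls
Frame 9 starts at roll index 15: rolls=7,2 (sum=9), consumes 2 rolls
Frame 10 starts at roll index 17: 3 remaining rolls

Answer: 0 2 4 6 7 9 11 13 15 17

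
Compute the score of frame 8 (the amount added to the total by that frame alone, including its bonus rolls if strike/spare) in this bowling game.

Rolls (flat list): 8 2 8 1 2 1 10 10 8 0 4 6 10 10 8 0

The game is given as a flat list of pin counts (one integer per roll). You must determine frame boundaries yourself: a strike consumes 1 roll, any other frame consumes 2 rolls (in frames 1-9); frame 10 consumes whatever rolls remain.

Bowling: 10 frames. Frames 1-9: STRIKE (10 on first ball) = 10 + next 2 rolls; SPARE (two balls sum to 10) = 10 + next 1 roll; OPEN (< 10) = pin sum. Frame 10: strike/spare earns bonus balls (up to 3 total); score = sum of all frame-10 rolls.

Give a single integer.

Answer: 28

Derivation:
Frame 1: SPARE (8+2=10). 10 + next roll (8) = 18. Cumulative: 18
Frame 2: OPEN (8+1=9). Cumulative: 27
Frame 3: OPEN (2+1=3). Cumulative: 30
Frame 4: STRIKE. 10 + next two rolls (10+8) = 28. Cumulative: 58
Frame 5: STRIKE. 10 + next two rolls (8+0) = 18. Cumulative: 76
Frame 6: OPEN (8+0=8). Cumulative: 84
Frame 7: SPARE (4+6=10). 10 + next roll (10) = 20. Cumulative: 104
Frame 8: STRIKE. 10 + next two rolls (10+8) = 28. Cumulative: 132
Frame 9: STRIKE. 10 + next two rolls (8+0) = 18. Cumulative: 150
Frame 10: OPEN. Sum of all frame-10 rolls (8+0) = 8. Cumulative: 158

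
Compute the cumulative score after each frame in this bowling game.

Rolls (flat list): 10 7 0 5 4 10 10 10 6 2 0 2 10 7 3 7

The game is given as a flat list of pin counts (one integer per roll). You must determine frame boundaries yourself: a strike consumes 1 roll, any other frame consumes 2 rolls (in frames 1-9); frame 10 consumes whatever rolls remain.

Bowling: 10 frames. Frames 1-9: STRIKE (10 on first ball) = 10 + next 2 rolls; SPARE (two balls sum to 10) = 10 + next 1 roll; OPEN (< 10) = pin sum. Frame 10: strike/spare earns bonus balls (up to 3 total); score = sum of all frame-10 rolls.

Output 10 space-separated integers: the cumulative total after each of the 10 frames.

Frame 1: STRIKE. 10 + next two rolls (7+0) = 17. Cumulative: 17
Frame 2: OPEN (7+0=7). Cumulative: 24
Frame 3: OPEN (5+4=9). Cumulative: 33
Frame 4: STRIKE. 10 + next two rolls (10+10) = 30. Cumulative: 63
Frame 5: STRIKE. 10 + next two rolls (10+6) = 26. Cumulative: 89
Frame 6: STRIKE. 10 + next two rolls (6+2) = 18. Cumulative: 107
Frame 7: OPEN (6+2=8). Cumulative: 115
Frame 8: OPEN (0+2=2). Cumulative: 117
Frame 9: STRIKE. 10 + next two rolls (7+3) = 20. Cumulative: 137
Frame 10: SPARE. Sum of all frame-10 rolls (7+3+7) = 17. Cumulative: 154

Answer: 17 24 33 63 89 107 115 117 137 154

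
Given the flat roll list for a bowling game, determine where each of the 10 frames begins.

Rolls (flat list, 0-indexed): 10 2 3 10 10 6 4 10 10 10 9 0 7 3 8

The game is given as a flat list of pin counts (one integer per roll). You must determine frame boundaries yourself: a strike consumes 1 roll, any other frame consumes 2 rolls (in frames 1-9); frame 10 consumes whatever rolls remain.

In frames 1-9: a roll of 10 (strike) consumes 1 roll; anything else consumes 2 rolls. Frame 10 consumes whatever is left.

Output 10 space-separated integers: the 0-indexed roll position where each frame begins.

Frame 1 starts at roll index 0: roll=10 (strike), consumes 1 roll
Frame 2 starts at roll index 1: rolls=2,3 (sum=5), consumes 2 rolls
Frame 3 starts at roll index 3: roll=10 (strike), consumes 1 roll
Frame 4 starts at roll index 4: roll=10 (strike), consumes 1 roll
Frame 5 starts at roll index 5: rolls=6,4 (sum=10), consumes 2 rolls
Frame 6 starts at roll index 7: roll=10 (strike), consumes 1 roll
Frame 7 starts at roll index 8: roll=10 (strike), consumes 1 roll
Frame 8 starts at roll index 9: roll=10 (strike), consumes 1 roll
Frame 9 starts at roll index 10: rolls=9,0 (sum=9), consumes 2 rolls
Frame 10 starts at roll index 12: 3 remaining rolls

Answer: 0 1 3 4 5 7 8 9 10 12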